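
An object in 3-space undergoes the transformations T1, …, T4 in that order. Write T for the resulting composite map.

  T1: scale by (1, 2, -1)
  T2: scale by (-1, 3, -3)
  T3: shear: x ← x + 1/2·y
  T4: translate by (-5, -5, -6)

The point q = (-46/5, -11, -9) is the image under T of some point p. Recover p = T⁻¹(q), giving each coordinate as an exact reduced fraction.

T1 = [1 0 0 0; 0 2 0 0; 0 0 -1 0; 0 0 0 1]
T2·T1 = [-1 0 0 0; 0 6 0 0; 0 0 3 0; 0 0 0 1]
T3·…·T1 = [-1 3 0 0; 0 6 0 0; 0 0 3 0; 0 0 0 1]
T4·…·T1 = [-1 3 0 -5; 0 6 0 -5; 0 0 3 -6; 0 0 0 1]
det M = -18; M⁻¹ = [-1 1/2 0 -5/2; 0 1/6 0 5/6; 0 0 1/3 2; 0 0 0 1]
M⁻¹ · (-46/5, -11, -9)ᵀ = (6/5, -1, -1)ᵀ

p = (6/5, -1, -1)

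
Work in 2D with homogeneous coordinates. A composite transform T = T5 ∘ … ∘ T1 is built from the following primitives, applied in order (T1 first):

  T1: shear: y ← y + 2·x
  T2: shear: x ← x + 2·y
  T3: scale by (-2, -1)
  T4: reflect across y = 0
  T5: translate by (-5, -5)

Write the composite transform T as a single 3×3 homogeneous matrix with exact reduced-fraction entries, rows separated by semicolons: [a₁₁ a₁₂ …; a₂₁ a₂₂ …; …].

T1 = [1 0 0; 2 1 0; 0 0 1]
T2·T1 = [5 2 0; 2 1 0; 0 0 1]
T3·…·T1 = [-10 -4 0; -2 -1 0; 0 0 1]
T4·…·T1 = [-10 -4 0; 2 1 0; 0 0 1]
T5·…·T1 = [-10 -4 -5; 2 1 -5; 0 0 1]

T = [-10 -4 -5; 2 1 -5; 0 0 1]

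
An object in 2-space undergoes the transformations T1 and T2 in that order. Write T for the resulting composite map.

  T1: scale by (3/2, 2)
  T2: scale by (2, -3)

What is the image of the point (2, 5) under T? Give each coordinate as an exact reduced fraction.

T1 scale by (3/2, 2): (2, 5) → (3, 10)
T2 scale by (2, -3): (3, 10) → (6, -30)

T(p) = (6, -30)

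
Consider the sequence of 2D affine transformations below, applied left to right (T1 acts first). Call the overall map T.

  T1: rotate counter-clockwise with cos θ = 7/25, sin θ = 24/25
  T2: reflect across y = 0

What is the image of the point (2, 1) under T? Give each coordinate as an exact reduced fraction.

T1 rotate counter-clockwise with cos θ = 7/25, sin θ = 24/25: (2, 1) → (-2/5, 11/5)
T2 reflect across y = 0: (-2/5, 11/5) → (-2/5, -11/5)

T(p) = (-2/5, -11/5)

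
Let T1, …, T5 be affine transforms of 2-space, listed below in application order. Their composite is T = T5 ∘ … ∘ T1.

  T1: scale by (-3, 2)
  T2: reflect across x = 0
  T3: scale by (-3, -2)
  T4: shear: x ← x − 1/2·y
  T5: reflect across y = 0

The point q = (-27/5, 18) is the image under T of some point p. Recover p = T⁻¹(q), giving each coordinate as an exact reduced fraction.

T1 = [-3 0 0; 0 2 0; 0 0 1]
T2·T1 = [3 0 0; 0 2 0; 0 0 1]
T3·…·T1 = [-9 0 0; 0 -4 0; 0 0 1]
T4·…·T1 = [-9 2 0; 0 -4 0; 0 0 1]
T5·…·T1 = [-9 2 0; 0 4 0; 0 0 1]
det M = -36; M⁻¹ = [-1/9 1/18 0; 0 1/4 0; 0 0 1]
M⁻¹ · (-27/5, 18)ᵀ = (8/5, 9/2)ᵀ

p = (8/5, 9/2)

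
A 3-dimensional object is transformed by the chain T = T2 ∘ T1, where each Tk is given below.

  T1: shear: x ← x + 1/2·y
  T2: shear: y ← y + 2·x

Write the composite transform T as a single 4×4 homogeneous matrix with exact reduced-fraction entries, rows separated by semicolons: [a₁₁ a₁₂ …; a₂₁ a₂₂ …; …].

T1 = [1 1/2 0 0; 0 1 0 0; 0 0 1 0; 0 0 0 1]
T2·T1 = [1 1/2 0 0; 2 2 0 0; 0 0 1 0; 0 0 0 1]

T = [1 1/2 0 0; 2 2 0 0; 0 0 1 0; 0 0 0 1]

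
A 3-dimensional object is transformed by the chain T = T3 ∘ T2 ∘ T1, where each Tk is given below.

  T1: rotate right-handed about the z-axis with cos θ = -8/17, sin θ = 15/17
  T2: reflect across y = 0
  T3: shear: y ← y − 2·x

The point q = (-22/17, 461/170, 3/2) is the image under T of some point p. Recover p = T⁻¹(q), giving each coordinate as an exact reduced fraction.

T1 = [-8/17 -15/17 0 0; 15/17 -8/17 0 0; 0 0 1 0; 0 0 0 1]
T2·T1 = [-8/17 -15/17 0 0; -15/17 8/17 0 0; 0 0 1 0; 0 0 0 1]
T3·…·T1 = [-8/17 -15/17 0 0; 1/17 38/17 0 0; 0 0 1 0; 0 0 0 1]
det M = -1; M⁻¹ = [-38/17 -15/17 0 0; 1/17 8/17 0 0; 0 0 1 0; 0 0 0 1]
M⁻¹ · (-22/17, 461/170, 3/2)ᵀ = (1/2, 6/5, 3/2)ᵀ

p = (1/2, 6/5, 3/2)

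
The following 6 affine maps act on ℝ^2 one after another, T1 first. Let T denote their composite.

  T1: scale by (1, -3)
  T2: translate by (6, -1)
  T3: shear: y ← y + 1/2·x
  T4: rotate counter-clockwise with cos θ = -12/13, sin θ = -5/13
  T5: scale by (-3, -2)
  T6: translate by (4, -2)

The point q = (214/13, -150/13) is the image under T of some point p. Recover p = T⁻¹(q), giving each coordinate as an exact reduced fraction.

p = (-4, 2)

T1 = [1 0 0; 0 -3 0; 0 0 1]
T2·T1 = [1 0 6; 0 -3 -1; 0 0 1]
T3·…·T1 = [1 0 6; 1/2 -3 2; 0 0 1]
T4·…·T1 = [-19/26 -15/13 -62/13; -11/13 36/13 -54/13; 0 0 1]
T5·…·T1 = [57/26 45/13 186/13; 22/13 -72/13 108/13; 0 0 1]
T6·…·T1 = [57/26 45/13 238/13; 22/13 -72/13 82/13; 0 0 1]
det M = -18; M⁻¹ = [4/13 5/26 -89/13; 11/117 -19/156 -223/234; 0 0 1]
M⁻¹ · (214/13, -150/13)ᵀ = (-4, 2)ᵀ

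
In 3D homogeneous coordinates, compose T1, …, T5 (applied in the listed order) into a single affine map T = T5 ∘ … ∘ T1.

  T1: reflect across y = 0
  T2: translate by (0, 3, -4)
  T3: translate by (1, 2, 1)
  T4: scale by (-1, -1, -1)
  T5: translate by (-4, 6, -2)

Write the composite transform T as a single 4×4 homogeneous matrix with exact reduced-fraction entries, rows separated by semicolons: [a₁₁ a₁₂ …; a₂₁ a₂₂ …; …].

T = [-1 0 0 -5; 0 1 0 1; 0 0 -1 1; 0 0 0 1]

T1 = [1 0 0 0; 0 -1 0 0; 0 0 1 0; 0 0 0 1]
T2·T1 = [1 0 0 0; 0 -1 0 3; 0 0 1 -4; 0 0 0 1]
T3·…·T1 = [1 0 0 1; 0 -1 0 5; 0 0 1 -3; 0 0 0 1]
T4·…·T1 = [-1 0 0 -1; 0 1 0 -5; 0 0 -1 3; 0 0 0 1]
T5·…·T1 = [-1 0 0 -5; 0 1 0 1; 0 0 -1 1; 0 0 0 1]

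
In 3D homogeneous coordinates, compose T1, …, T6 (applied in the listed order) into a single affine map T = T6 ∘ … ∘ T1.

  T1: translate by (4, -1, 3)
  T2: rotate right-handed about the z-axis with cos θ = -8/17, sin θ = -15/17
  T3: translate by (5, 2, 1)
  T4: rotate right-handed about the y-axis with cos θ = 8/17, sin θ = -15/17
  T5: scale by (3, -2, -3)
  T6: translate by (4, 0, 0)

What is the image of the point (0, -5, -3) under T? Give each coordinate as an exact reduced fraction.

T1 translate by (4, -1, 3): (0, -5, -3) → (4, -6, 0)
T2 rotate right-handed about the z-axis with cos θ = -8/17, sin θ = -15/17: (4, -6, 0) → (-122/17, -12/17, 0)
T3 translate by (5, 2, 1): (-122/17, -12/17, 0) → (-37/17, 22/17, 1)
T4 rotate right-handed about the y-axis with cos θ = 8/17, sin θ = -15/17: (-37/17, 22/17, 1) → (-551/289, 22/17, -419/289)
T5 scale by (3, -2, -3): (-551/289, 22/17, -419/289) → (-1653/289, -44/17, 1257/289)
T6 translate by (4, 0, 0): (-1653/289, -44/17, 1257/289) → (-497/289, -44/17, 1257/289)

T(p) = (-497/289, -44/17, 1257/289)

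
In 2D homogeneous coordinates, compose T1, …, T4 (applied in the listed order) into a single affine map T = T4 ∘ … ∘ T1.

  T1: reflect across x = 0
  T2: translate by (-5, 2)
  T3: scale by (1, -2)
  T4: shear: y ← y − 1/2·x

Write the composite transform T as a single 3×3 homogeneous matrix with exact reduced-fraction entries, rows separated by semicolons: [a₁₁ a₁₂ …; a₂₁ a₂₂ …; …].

T = [-1 0 -5; 1/2 -2 -3/2; 0 0 1]

T1 = [-1 0 0; 0 1 0; 0 0 1]
T2·T1 = [-1 0 -5; 0 1 2; 0 0 1]
T3·…·T1 = [-1 0 -5; 0 -2 -4; 0 0 1]
T4·…·T1 = [-1 0 -5; 1/2 -2 -3/2; 0 0 1]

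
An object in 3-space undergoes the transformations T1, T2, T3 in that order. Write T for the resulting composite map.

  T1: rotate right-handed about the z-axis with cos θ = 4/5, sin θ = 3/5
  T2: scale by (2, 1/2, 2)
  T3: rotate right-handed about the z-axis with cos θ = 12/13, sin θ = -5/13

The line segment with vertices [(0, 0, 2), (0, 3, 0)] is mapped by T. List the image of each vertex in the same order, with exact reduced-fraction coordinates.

image vertices: (0, 0, 4), (-186/65, 162/65, 0)

T1 rotate right-handed about the z-axis with cos θ = 4/5, sin θ = 3/5: (0, 0, 2) → (0, 0, 2); (0, 3, 0) → (-9/5, 12/5, 0)
T2 scale by (2, 1/2, 2): (0, 0, 2) → (0, 0, 4); (-9/5, 12/5, 0) → (-18/5, 6/5, 0)
T3 rotate right-handed about the z-axis with cos θ = 12/13, sin θ = -5/13: (0, 0, 4) → (0, 0, 4); (-18/5, 6/5, 0) → (-186/65, 162/65, 0)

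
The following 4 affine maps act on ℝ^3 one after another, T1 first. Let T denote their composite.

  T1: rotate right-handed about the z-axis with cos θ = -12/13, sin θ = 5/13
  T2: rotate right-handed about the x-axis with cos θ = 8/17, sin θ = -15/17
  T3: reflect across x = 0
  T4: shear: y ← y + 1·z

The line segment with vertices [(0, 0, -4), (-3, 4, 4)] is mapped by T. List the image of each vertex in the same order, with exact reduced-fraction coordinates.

T1 rotate right-handed about the z-axis with cos θ = -12/13, sin θ = 5/13: (0, 0, -4) → (0, 0, -4); (-3, 4, 4) → (16/13, -63/13, 4)
T2 rotate right-handed about the x-axis with cos θ = 8/17, sin θ = -15/17: (0, 0, -4) → (0, -60/17, -32/17); (16/13, -63/13, 4) → (16/13, 276/221, 1361/221)
T3 reflect across x = 0: (0, -60/17, -32/17) → (0, -60/17, -32/17); (16/13, 276/221, 1361/221) → (-16/13, 276/221, 1361/221)
T4 shear: y ← y + 1·z: (0, -60/17, -32/17) → (0, -92/17, -32/17); (-16/13, 276/221, 1361/221) → (-16/13, 1637/221, 1361/221)

image vertices: (0, -92/17, -32/17), (-16/13, 1637/221, 1361/221)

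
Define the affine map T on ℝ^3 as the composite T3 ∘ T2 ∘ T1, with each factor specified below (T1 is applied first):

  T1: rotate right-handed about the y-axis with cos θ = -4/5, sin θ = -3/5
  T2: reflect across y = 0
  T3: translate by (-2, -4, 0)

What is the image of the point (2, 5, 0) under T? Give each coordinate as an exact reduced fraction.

T1 rotate right-handed about the y-axis with cos θ = -4/5, sin θ = -3/5: (2, 5, 0) → (-8/5, 5, 6/5)
T2 reflect across y = 0: (-8/5, 5, 6/5) → (-8/5, -5, 6/5)
T3 translate by (-2, -4, 0): (-8/5, -5, 6/5) → (-18/5, -9, 6/5)

T(p) = (-18/5, -9, 6/5)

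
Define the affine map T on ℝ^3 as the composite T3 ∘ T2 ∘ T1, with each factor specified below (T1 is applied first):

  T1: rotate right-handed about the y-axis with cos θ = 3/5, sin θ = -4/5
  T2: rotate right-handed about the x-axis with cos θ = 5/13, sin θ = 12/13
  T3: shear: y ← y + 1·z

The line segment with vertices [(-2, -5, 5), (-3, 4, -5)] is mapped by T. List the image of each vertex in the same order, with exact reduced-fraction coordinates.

T1 rotate right-handed about the y-axis with cos θ = 3/5, sin θ = -4/5: (-2, -5, 5) → (-26/5, -5, 7/5); (-3, 4, -5) → (11/5, 4, -27/5)
T2 rotate right-handed about the x-axis with cos θ = 5/13, sin θ = 12/13: (-26/5, -5, 7/5) → (-26/5, -209/65, -53/13); (11/5, 4, -27/5) → (11/5, 424/65, 21/13)
T3 shear: y ← y + 1·z: (-26/5, -209/65, -53/13) → (-26/5, -474/65, -53/13); (11/5, 424/65, 21/13) → (11/5, 529/65, 21/13)

image vertices: (-26/5, -474/65, -53/13), (11/5, 529/65, 21/13)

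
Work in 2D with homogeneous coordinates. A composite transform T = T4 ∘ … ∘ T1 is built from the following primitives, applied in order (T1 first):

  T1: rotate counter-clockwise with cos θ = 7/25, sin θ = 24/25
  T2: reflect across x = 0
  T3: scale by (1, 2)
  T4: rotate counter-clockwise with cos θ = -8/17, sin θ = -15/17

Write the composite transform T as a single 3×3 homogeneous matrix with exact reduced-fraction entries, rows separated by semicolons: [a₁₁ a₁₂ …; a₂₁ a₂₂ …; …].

T1 = [7/25 -24/25 0; 24/25 7/25 0; 0 0 1]
T2·T1 = [-7/25 24/25 0; 24/25 7/25 0; 0 0 1]
T3·…·T1 = [-7/25 24/25 0; 48/25 14/25 0; 0 0 1]
T4·…·T1 = [776/425 18/425 0; -279/425 -472/425 0; 0 0 1]

T = [776/425 18/425 0; -279/425 -472/425 0; 0 0 1]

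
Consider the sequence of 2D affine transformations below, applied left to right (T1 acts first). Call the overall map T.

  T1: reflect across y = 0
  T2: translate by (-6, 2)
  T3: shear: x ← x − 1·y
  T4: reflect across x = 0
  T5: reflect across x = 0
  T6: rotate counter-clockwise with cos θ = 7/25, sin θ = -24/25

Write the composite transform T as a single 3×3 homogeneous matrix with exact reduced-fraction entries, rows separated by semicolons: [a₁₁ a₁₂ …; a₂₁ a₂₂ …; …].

T1 = [1 0 0; 0 -1 0; 0 0 1]
T2·T1 = [1 0 -6; 0 -1 2; 0 0 1]
T3·…·T1 = [1 1 -8; 0 -1 2; 0 0 1]
T4·…·T1 = [-1 -1 8; 0 -1 2; 0 0 1]
T5·…·T1 = [1 1 -8; 0 -1 2; 0 0 1]
T6·…·T1 = [7/25 -17/25 -8/25; -24/25 -31/25 206/25; 0 0 1]

T = [7/25 -17/25 -8/25; -24/25 -31/25 206/25; 0 0 1]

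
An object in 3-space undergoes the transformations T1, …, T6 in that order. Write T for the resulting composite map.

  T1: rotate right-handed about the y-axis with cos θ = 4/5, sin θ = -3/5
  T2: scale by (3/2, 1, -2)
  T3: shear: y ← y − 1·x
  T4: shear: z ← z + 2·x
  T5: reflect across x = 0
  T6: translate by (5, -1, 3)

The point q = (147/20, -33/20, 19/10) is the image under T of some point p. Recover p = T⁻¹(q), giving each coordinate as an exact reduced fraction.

p = (-7/3, -3, -1/2)

T1 = [4/5 0 -3/5 0; 0 1 0 0; 3/5 0 4/5 0; 0 0 0 1]
T2·T1 = [6/5 0 -9/10 0; 0 1 0 0; -6/5 0 -8/5 0; 0 0 0 1]
T3·…·T1 = [6/5 0 -9/10 0; -6/5 1 9/10 0; -6/5 0 -8/5 0; 0 0 0 1]
T4·…·T1 = [6/5 0 -9/10 0; -6/5 1 9/10 0; 6/5 0 -17/5 0; 0 0 0 1]
T5·…·T1 = [-6/5 0 9/10 0; -6/5 1 9/10 0; 6/5 0 -17/5 0; 0 0 0 1]
T6·…·T1 = [-6/5 0 9/10 5; -6/5 1 9/10 -1; 6/5 0 -17/5 3; 0 0 0 1]
det M = 3; M⁻¹ = [-17/15 0 -3/10 197/30; -1 1 0 6; -2/5 0 -2/5 16/5; 0 0 0 1]
M⁻¹ · (147/20, -33/20, 19/10)ᵀ = (-7/3, -3, -1/2)ᵀ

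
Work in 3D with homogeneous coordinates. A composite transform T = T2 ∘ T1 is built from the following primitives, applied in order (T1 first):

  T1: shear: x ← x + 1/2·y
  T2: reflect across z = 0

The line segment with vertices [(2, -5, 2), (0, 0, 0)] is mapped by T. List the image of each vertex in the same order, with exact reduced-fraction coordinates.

image vertices: (-1/2, -5, -2), (0, 0, 0)

T1 shear: x ← x + 1/2·y: (2, -5, 2) → (-1/2, -5, 2); (0, 0, 0) → (0, 0, 0)
T2 reflect across z = 0: (-1/2, -5, 2) → (-1/2, -5, -2); (0, 0, 0) → (0, 0, 0)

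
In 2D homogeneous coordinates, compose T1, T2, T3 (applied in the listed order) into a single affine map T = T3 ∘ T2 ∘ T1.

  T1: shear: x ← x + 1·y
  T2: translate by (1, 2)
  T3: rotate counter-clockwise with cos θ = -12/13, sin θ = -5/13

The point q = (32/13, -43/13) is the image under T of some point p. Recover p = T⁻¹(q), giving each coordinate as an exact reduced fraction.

p = (-4, 2)

T1 = [1 1 0; 0 1 0; 0 0 1]
T2·T1 = [1 1 1; 0 1 2; 0 0 1]
T3·…·T1 = [-12/13 -7/13 -2/13; -5/13 -17/13 -29/13; 0 0 1]
det M = 1; M⁻¹ = [-17/13 7/13 1; 5/13 -12/13 -2; 0 0 1]
M⁻¹ · (32/13, -43/13)ᵀ = (-4, 2)ᵀ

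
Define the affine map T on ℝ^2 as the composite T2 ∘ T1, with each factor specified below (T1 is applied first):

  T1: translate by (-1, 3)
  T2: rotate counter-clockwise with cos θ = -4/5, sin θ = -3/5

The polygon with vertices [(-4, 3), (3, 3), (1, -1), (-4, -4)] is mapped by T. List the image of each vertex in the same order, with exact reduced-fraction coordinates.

image vertices: (38/5, -9/5), (2, -6), (6/5, -8/5), (17/5, 19/5)

T1 translate by (-1, 3): (-4, 3) → (-5, 6); (3, 3) → (2, 6); (1, -1) → (0, 2); (-4, -4) → (-5, -1)
T2 rotate counter-clockwise with cos θ = -4/5, sin θ = -3/5: (-5, 6) → (38/5, -9/5); (2, 6) → (2, -6); (0, 2) → (6/5, -8/5); (-5, -1) → (17/5, 19/5)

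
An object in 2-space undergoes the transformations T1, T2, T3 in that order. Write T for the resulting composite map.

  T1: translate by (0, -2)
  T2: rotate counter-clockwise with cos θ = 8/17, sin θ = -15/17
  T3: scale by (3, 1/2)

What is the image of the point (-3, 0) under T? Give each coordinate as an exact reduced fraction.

T(p) = (-162/17, 29/34)

T1 translate by (0, -2): (-3, 0) → (-3, -2)
T2 rotate counter-clockwise with cos θ = 8/17, sin θ = -15/17: (-3, -2) → (-54/17, 29/17)
T3 scale by (3, 1/2): (-54/17, 29/17) → (-162/17, 29/34)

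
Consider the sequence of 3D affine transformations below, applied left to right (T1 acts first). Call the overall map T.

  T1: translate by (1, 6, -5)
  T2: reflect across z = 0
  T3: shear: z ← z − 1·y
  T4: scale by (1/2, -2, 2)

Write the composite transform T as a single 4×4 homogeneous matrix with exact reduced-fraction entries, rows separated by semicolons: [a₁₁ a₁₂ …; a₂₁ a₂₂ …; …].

T = [1/2 0 0 1/2; 0 -2 0 -12; 0 -2 -2 -2; 0 0 0 1]

T1 = [1 0 0 1; 0 1 0 6; 0 0 1 -5; 0 0 0 1]
T2·T1 = [1 0 0 1; 0 1 0 6; 0 0 -1 5; 0 0 0 1]
T3·…·T1 = [1 0 0 1; 0 1 0 6; 0 -1 -1 -1; 0 0 0 1]
T4·…·T1 = [1/2 0 0 1/2; 0 -2 0 -12; 0 -2 -2 -2; 0 0 0 1]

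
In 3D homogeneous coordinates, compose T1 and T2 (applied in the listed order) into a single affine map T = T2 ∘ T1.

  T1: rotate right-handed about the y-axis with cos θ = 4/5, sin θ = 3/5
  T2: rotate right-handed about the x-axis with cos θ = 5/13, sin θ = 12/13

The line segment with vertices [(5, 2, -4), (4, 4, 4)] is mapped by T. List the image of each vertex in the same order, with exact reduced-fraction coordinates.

T1 rotate right-handed about the y-axis with cos θ = 4/5, sin θ = 3/5: (5, 2, -4) → (8/5, 2, -31/5); (4, 4, 4) → (28/5, 4, 4/5)
T2 rotate right-handed about the x-axis with cos θ = 5/13, sin θ = 12/13: (8/5, 2, -31/5) → (8/5, 422/65, -7/13); (28/5, 4, 4/5) → (28/5, 4/5, 4)

image vertices: (8/5, 422/65, -7/13), (28/5, 4/5, 4)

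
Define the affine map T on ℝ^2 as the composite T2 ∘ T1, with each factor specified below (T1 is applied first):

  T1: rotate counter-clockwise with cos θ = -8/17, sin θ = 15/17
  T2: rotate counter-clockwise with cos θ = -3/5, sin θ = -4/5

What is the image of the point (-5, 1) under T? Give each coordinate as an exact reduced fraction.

T(p) = (-407/85, 149/85)

T1 rotate counter-clockwise with cos θ = -8/17, sin θ = 15/17: (-5, 1) → (25/17, -83/17)
T2 rotate counter-clockwise with cos θ = -3/5, sin θ = -4/5: (25/17, -83/17) → (-407/85, 149/85)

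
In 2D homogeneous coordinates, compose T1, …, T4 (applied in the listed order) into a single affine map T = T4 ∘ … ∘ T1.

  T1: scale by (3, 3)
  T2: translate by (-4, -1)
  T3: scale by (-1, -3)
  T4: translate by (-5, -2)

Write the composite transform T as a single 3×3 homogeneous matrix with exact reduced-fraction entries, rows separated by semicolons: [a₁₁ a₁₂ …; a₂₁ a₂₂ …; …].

T1 = [3 0 0; 0 3 0; 0 0 1]
T2·T1 = [3 0 -4; 0 3 -1; 0 0 1]
T3·…·T1 = [-3 0 4; 0 -9 3; 0 0 1]
T4·…·T1 = [-3 0 -1; 0 -9 1; 0 0 1]

T = [-3 0 -1; 0 -9 1; 0 0 1]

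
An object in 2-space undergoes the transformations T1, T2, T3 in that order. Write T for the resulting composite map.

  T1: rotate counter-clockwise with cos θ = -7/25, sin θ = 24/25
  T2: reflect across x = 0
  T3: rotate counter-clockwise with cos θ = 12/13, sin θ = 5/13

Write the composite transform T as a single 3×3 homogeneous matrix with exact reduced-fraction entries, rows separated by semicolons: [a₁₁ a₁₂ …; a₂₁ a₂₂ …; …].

T1 = [-7/25 -24/25 0; 24/25 -7/25 0; 0 0 1]
T2·T1 = [7/25 24/25 0; 24/25 -7/25 0; 0 0 1]
T3·…·T1 = [-36/325 323/325 0; 323/325 36/325 0; 0 0 1]

T = [-36/325 323/325 0; 323/325 36/325 0; 0 0 1]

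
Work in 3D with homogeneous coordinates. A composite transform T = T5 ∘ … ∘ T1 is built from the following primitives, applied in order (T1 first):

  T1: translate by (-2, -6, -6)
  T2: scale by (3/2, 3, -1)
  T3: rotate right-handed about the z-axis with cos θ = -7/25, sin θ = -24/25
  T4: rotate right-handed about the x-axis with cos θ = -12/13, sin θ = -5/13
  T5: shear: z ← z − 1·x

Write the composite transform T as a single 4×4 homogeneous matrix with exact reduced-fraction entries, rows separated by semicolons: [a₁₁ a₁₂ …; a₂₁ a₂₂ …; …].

T1 = [1 0 0 -2; 0 1 0 -6; 0 0 1 -6; 0 0 0 1]
T2·T1 = [3/2 0 0 -3; 0 3 0 -18; 0 0 -1 6; 0 0 0 1]
T3·…·T1 = [-21/50 72/25 0 -411/25; -36/25 -21/25 0 198/25; 0 0 -1 6; 0 0 0 1]
T4·…·T1 = [-21/50 72/25 0 -411/25; 432/325 252/325 -5/13 -1626/325; 36/65 21/65 12/13 -558/65; 0 0 0 1]
T5·…·T1 = [-21/50 72/25 0 -411/25; 432/325 252/325 -5/13 -1626/325; 633/650 -831/325 12/13 2553/325; 0 0 0 1]

T = [-21/50 72/25 0 -411/25; 432/325 252/325 -5/13 -1626/325; 633/650 -831/325 12/13 2553/325; 0 0 0 1]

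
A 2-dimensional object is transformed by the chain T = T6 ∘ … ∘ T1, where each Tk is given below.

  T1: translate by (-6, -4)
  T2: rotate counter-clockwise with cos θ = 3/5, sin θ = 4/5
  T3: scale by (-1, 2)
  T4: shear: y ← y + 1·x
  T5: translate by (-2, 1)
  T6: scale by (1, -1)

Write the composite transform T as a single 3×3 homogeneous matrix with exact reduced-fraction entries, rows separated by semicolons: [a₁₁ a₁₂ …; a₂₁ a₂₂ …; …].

T = [-3/5 4/5 -8/5; -1 -2 13; 0 0 1]

T1 = [1 0 -6; 0 1 -4; 0 0 1]
T2·T1 = [3/5 -4/5 -2/5; 4/5 3/5 -36/5; 0 0 1]
T3·…·T1 = [-3/5 4/5 2/5; 8/5 6/5 -72/5; 0 0 1]
T4·…·T1 = [-3/5 4/5 2/5; 1 2 -14; 0 0 1]
T5·…·T1 = [-3/5 4/5 -8/5; 1 2 -13; 0 0 1]
T6·…·T1 = [-3/5 4/5 -8/5; -1 -2 13; 0 0 1]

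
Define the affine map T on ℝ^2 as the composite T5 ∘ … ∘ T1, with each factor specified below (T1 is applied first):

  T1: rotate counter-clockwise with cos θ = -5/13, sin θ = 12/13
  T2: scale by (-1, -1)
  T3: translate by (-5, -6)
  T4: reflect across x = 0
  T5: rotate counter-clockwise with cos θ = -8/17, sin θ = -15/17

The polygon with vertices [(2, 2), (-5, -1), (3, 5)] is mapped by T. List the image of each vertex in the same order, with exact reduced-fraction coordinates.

T1 rotate counter-clockwise with cos θ = -5/13, sin θ = 12/13: (2, 2) → (-34/13, 14/13); (-5, -1) → (37/13, -55/13); (3, 5) → (-75/13, 11/13)
T2 scale by (-1, -1): (-34/13, 14/13) → (34/13, -14/13); (37/13, -55/13) → (-37/13, 55/13); (-75/13, 11/13) → (75/13, -11/13)
T3 translate by (-5, -6): (34/13, -14/13) → (-31/13, -92/13); (-37/13, 55/13) → (-102/13, -23/13); (75/13, -11/13) → (10/13, -89/13)
T4 reflect across x = 0: (-31/13, -92/13) → (31/13, -92/13); (-102/13, -23/13) → (102/13, -23/13); (10/13, -89/13) → (-10/13, -89/13)
T5 rotate counter-clockwise with cos θ = -8/17, sin θ = -15/17: (31/13, -92/13) → (-1628/221, 271/221); (102/13, -23/13) → (-1161/221, -1346/221); (-10/13, -89/13) → (-1255/221, 862/221)

image vertices: (-1628/221, 271/221), (-1161/221, -1346/221), (-1255/221, 862/221)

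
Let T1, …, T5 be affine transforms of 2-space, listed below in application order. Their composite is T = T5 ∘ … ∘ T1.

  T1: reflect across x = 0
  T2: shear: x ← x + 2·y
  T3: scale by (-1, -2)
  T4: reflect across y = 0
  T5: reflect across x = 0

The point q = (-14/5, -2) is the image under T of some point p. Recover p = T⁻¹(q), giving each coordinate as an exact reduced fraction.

T1 = [-1 0 0; 0 1 0; 0 0 1]
T2·T1 = [-1 2 0; 0 1 0; 0 0 1]
T3·…·T1 = [1 -2 0; 0 -2 0; 0 0 1]
T4·…·T1 = [1 -2 0; 0 2 0; 0 0 1]
T5·…·T1 = [-1 2 0; 0 2 0; 0 0 1]
det M = -2; M⁻¹ = [-1 1 0; 0 1/2 0; 0 0 1]
M⁻¹ · (-14/5, -2)ᵀ = (4/5, -1)ᵀ

p = (4/5, -1)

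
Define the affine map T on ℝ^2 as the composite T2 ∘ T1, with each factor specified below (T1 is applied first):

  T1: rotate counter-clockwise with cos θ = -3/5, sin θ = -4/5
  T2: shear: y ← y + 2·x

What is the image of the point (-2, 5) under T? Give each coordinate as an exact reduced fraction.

T(p) = (26/5, 9)

T1 rotate counter-clockwise with cos θ = -3/5, sin θ = -4/5: (-2, 5) → (26/5, -7/5)
T2 shear: y ← y + 2·x: (26/5, -7/5) → (26/5, 9)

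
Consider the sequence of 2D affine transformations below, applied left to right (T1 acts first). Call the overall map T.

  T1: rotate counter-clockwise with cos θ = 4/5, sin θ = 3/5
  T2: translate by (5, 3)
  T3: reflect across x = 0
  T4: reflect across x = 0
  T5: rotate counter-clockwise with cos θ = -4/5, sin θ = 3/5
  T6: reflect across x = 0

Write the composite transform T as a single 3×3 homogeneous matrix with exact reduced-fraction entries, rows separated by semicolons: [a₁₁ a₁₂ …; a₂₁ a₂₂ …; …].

T = [1 0 29/5; 0 -1 3/5; 0 0 1]

T1 = [4/5 -3/5 0; 3/5 4/5 0; 0 0 1]
T2·T1 = [4/5 -3/5 5; 3/5 4/5 3; 0 0 1]
T3·…·T1 = [-4/5 3/5 -5; 3/5 4/5 3; 0 0 1]
T4·…·T1 = [4/5 -3/5 5; 3/5 4/5 3; 0 0 1]
T5·…·T1 = [-1 0 -29/5; 0 -1 3/5; 0 0 1]
T6·…·T1 = [1 0 29/5; 0 -1 3/5; 0 0 1]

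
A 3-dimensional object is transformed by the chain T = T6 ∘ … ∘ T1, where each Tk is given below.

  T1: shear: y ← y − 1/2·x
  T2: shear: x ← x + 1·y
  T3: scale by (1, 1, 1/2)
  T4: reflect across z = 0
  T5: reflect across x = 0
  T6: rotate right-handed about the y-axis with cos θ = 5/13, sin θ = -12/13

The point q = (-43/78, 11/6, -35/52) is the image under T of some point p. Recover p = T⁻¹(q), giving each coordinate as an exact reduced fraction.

p = (-1, 4/3, -1/2)

T1 = [1 0 0 0; -1/2 1 0 0; 0 0 1 0; 0 0 0 1]
T2·T1 = [1/2 1 0 0; -1/2 1 0 0; 0 0 1 0; 0 0 0 1]
T3·…·T1 = [1/2 1 0 0; -1/2 1 0 0; 0 0 1/2 0; 0 0 0 1]
T4·…·T1 = [1/2 1 0 0; -1/2 1 0 0; 0 0 -1/2 0; 0 0 0 1]
T5·…·T1 = [-1/2 -1 0 0; -1/2 1 0 0; 0 0 -1/2 0; 0 0 0 1]
T6·…·T1 = [-5/26 -5/13 6/13 0; -1/2 1 0 0; -6/13 -12/13 -5/26 0; 0 0 0 1]
det M = 1/2; M⁻¹ = [-5/13 -1 -12/13 0; -5/26 1/2 -6/13 0; 24/13 0 -10/13 0; 0 0 0 1]
M⁻¹ · (-43/78, 11/6, -35/52)ᵀ = (-1, 4/3, -1/2)ᵀ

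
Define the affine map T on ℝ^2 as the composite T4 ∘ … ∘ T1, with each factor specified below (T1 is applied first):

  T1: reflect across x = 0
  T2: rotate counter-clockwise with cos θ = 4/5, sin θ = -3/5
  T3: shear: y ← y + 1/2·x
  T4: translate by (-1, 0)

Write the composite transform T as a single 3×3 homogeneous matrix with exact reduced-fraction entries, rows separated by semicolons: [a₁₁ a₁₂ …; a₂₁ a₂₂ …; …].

T1 = [-1 0 0; 0 1 0; 0 0 1]
T2·T1 = [-4/5 3/5 0; 3/5 4/5 0; 0 0 1]
T3·…·T1 = [-4/5 3/5 0; 1/5 11/10 0; 0 0 1]
T4·…·T1 = [-4/5 3/5 -1; 1/5 11/10 0; 0 0 1]

T = [-4/5 3/5 -1; 1/5 11/10 0; 0 0 1]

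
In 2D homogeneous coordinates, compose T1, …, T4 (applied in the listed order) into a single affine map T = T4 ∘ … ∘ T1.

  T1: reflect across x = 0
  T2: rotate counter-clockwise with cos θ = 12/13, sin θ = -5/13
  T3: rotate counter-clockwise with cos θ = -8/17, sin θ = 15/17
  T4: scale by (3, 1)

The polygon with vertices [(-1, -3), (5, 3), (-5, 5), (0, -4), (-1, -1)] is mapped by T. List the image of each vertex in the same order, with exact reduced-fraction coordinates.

T1 reflect across x = 0: (-1, -3) → (1, -3); (5, 3) → (-5, 3); (-5, 5) → (5, 5); (0, -4) → (0, -4); (-1, -1) → (1, -1)
T2 rotate counter-clockwise with cos θ = 12/13, sin θ = -5/13: (1, -3) → (-3/13, -41/13); (-5, 3) → (-45/13, 61/13); (5, 5) → (85/13, 35/13); (0, -4) → (-20/13, -48/13); (1, -1) → (7/13, -17/13)
T3 rotate counter-clockwise with cos θ = -8/17, sin θ = 15/17: (-3/13, -41/13) → (639/221, 283/221); (-45/13, 61/13) → (-555/221, -1163/221); (85/13, 35/13) → (-1205/221, 995/221); (-20/13, -48/13) → (880/221, 84/221); (7/13, -17/13) → (199/221, 241/221)
T4 scale by (3, 1): (639/221, 283/221) → (1917/221, 283/221); (-555/221, -1163/221) → (-1665/221, -1163/221); (-1205/221, 995/221) → (-3615/221, 995/221); (880/221, 84/221) → (2640/221, 84/221); (199/221, 241/221) → (597/221, 241/221)

image vertices: (1917/221, 283/221), (-1665/221, -1163/221), (-3615/221, 995/221), (2640/221, 84/221), (597/221, 241/221)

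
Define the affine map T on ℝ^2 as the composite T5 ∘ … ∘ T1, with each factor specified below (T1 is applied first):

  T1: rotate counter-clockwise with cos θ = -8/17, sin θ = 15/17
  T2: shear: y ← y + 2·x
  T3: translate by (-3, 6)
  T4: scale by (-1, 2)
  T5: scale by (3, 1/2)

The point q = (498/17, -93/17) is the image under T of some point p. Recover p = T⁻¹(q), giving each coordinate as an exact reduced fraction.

p = (5, 5)

T1 = [-8/17 -15/17 0; 15/17 -8/17 0; 0 0 1]
T2·T1 = [-8/17 -15/17 0; -1/17 -38/17 0; 0 0 1]
T3·…·T1 = [-8/17 -15/17 -3; -1/17 -38/17 6; 0 0 1]
T4·…·T1 = [8/17 15/17 3; -2/17 -76/17 12; 0 0 1]
T5·…·T1 = [24/17 45/17 9; -1/17 -38/17 6; 0 0 1]
det M = -3; M⁻¹ = [38/51 15/17 -12; -1/51 -8/17 3; 0 0 1]
M⁻¹ · (498/17, -93/17)ᵀ = (5, 5)ᵀ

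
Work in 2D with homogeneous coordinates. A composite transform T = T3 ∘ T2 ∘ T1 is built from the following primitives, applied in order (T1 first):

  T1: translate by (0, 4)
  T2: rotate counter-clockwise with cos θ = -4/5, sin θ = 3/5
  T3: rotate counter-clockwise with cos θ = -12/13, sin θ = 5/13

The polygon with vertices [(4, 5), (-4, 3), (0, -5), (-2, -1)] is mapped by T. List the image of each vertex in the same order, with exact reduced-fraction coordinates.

image vertices: (636/65, 73/65), (4, 7), (-56/65, -33/65), (102/65, 211/65)

T1 translate by (0, 4): (4, 5) → (4, 9); (-4, 3) → (-4, 7); (0, -5) → (0, -1); (-2, -1) → (-2, 3)
T2 rotate counter-clockwise with cos θ = -4/5, sin θ = 3/5: (4, 9) → (-43/5, -24/5); (-4, 7) → (-1, -8); (0, -1) → (3/5, 4/5); (-2, 3) → (-1/5, -18/5)
T3 rotate counter-clockwise with cos θ = -12/13, sin θ = 5/13: (-43/5, -24/5) → (636/65, 73/65); (-1, -8) → (4, 7); (3/5, 4/5) → (-56/65, -33/65); (-1/5, -18/5) → (102/65, 211/65)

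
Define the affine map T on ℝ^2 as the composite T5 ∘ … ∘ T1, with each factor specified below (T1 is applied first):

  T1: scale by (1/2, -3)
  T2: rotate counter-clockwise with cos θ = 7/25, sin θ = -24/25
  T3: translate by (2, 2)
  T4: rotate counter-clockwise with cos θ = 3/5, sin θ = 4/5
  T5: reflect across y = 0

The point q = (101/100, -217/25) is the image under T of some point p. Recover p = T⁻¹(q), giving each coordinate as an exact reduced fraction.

T1 = [1/2 0 0; 0 -3 0; 0 0 1]
T2·T1 = [7/50 -72/25 0; -12/25 -21/25 0; 0 0 1]
T3·…·T1 = [7/50 -72/25 2; -12/25 -21/25 2; 0 0 1]
T4·…·T1 = [117/250 -132/125 -2/5; -22/125 -351/125 14/5; 0 0 1]
T5·…·T1 = [117/250 -132/125 -2/5; 22/125 351/125 -14/5; 0 0 1]
det M = 3/2; M⁻¹ = [234/125 88/125 68/25; -44/375 39/125 62/75; 0 0 1]
M⁻¹ · (101/100, -217/25)ᵀ = (-3/2, -2)ᵀ

p = (-3/2, -2)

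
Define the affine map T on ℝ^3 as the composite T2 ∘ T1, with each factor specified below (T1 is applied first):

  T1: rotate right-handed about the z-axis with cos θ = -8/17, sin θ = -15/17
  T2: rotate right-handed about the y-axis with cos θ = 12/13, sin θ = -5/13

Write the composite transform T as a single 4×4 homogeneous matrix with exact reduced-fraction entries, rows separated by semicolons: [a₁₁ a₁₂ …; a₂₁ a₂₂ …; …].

T1 = [-8/17 15/17 0 0; -15/17 -8/17 0 0; 0 0 1 0; 0 0 0 1]
T2·T1 = [-96/221 180/221 -5/13 0; -15/17 -8/17 0 0; -40/221 75/221 12/13 0; 0 0 0 1]

T = [-96/221 180/221 -5/13 0; -15/17 -8/17 0 0; -40/221 75/221 12/13 0; 0 0 0 1]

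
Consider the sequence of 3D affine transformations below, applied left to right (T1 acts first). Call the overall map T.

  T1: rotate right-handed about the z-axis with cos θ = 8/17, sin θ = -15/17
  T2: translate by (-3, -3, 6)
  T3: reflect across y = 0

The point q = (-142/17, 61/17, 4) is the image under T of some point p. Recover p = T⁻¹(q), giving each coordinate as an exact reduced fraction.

T1 = [8/17 15/17 0 0; -15/17 8/17 0 0; 0 0 1 0; 0 0 0 1]
T2·T1 = [8/17 15/17 0 -3; -15/17 8/17 0 -3; 0 0 1 6; 0 0 0 1]
T3·…·T1 = [8/17 15/17 0 -3; 15/17 -8/17 0 3; 0 0 1 6; 0 0 0 1]
det M = -1; M⁻¹ = [8/17 15/17 0 -21/17; 15/17 -8/17 0 69/17; 0 0 1 -6; 0 0 0 1]
M⁻¹ · (-142/17, 61/17, 4)ᵀ = (-2, -5, -2)ᵀ

p = (-2, -5, -2)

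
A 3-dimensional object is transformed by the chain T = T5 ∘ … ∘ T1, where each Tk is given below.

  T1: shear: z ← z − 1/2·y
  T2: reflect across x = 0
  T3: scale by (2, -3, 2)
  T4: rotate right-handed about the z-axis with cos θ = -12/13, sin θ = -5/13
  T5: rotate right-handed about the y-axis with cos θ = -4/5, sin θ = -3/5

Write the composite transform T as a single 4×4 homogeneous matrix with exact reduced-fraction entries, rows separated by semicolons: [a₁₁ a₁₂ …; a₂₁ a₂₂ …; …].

T1 = [1 0 0 0; 0 1 0 0; 0 -1/2 1 0; 0 0 0 1]
T2·T1 = [-1 0 0 0; 0 1 0 0; 0 -1/2 1 0; 0 0 0 1]
T3·…·T1 = [-2 0 0 0; 0 -3 0 0; 0 -1 2 0; 0 0 0 1]
T4·…·T1 = [24/13 -15/13 0 0; 10/13 36/13 0 0; 0 -1 2 0; 0 0 0 1]
T5·…·T1 = [-96/65 99/65 -6/5 0; 10/13 36/13 0 0; 72/65 7/65 -8/5 0; 0 0 0 1]

T = [-96/65 99/65 -6/5 0; 10/13 36/13 0 0; 72/65 7/65 -8/5 0; 0 0 0 1]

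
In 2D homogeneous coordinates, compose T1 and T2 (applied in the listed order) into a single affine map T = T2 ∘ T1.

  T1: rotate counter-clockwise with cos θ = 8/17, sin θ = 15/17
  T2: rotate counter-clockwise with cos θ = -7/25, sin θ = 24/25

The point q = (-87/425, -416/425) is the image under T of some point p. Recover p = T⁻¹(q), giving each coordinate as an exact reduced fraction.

p = (0, 1)

T1 = [8/17 -15/17 0; 15/17 8/17 0; 0 0 1]
T2·T1 = [-416/425 -87/425 0; 87/425 -416/425 0; 0 0 1]
det M = 1; M⁻¹ = [-416/425 87/425 0; -87/425 -416/425 0; 0 0 1]
M⁻¹ · (-87/425, -416/425)ᵀ = (0, 1)ᵀ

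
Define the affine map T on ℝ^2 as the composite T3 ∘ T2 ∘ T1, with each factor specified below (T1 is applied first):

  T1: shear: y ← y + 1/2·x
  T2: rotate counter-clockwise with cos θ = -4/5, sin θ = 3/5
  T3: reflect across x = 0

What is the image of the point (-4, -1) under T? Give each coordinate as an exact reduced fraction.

T1 shear: y ← y + 1/2·x: (-4, -1) → (-4, -3)
T2 rotate counter-clockwise with cos θ = -4/5, sin θ = 3/5: (-4, -3) → (5, 0)
T3 reflect across x = 0: (5, 0) → (-5, 0)

T(p) = (-5, 0)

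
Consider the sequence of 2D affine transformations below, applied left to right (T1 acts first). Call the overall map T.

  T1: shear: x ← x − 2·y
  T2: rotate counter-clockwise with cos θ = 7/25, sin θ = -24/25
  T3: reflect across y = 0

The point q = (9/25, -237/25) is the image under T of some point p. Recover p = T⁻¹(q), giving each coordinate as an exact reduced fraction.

T1 = [1 -2 0; 0 1 0; 0 0 1]
T2·T1 = [7/25 2/5 0; -24/25 11/5 0; 0 0 1]
T3·…·T1 = [7/25 2/5 0; 24/25 -11/5 0; 0 0 1]
det M = -1; M⁻¹ = [11/5 2/5 0; 24/25 -7/25 0; 0 0 1]
M⁻¹ · (9/25, -237/25)ᵀ = (-3, 3)ᵀ

p = (-3, 3)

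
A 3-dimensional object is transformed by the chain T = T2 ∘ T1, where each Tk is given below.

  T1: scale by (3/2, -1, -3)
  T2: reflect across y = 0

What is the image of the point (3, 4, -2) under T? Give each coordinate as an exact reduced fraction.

T(p) = (9/2, 4, 6)

T1 scale by (3/2, -1, -3): (3, 4, -2) → (9/2, -4, 6)
T2 reflect across y = 0: (9/2, -4, 6) → (9/2, 4, 6)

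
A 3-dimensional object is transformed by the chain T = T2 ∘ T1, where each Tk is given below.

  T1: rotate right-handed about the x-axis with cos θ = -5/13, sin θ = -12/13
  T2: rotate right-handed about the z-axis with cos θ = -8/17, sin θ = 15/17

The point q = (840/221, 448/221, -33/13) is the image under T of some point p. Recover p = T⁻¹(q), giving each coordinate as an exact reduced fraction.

T1 = [1 0 0 0; 0 -5/13 12/13 0; 0 -12/13 -5/13 0; 0 0 0 1]
T2·T1 = [-8/17 75/221 -180/221 0; 15/17 40/221 -96/221 0; 0 -12/13 -5/13 0; 0 0 0 1]
det M = 1; M⁻¹ = [-8/17 15/17 0 0; 75/221 40/221 -12/13 0; -180/221 -96/221 -5/13 0; 0 0 0 1]
M⁻¹ · (840/221, 448/221, -33/13)ᵀ = (0, 4, -3)ᵀ

p = (0, 4, -3)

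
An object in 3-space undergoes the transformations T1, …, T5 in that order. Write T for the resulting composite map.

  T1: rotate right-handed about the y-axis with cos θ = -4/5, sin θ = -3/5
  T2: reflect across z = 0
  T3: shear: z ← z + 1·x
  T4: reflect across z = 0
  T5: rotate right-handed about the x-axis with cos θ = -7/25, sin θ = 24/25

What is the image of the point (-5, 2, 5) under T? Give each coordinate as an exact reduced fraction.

T1 rotate right-handed about the y-axis with cos θ = -4/5, sin θ = -3/5: (-5, 2, 5) → (1, 2, -7)
T2 reflect across z = 0: (1, 2, -7) → (1, 2, 7)
T3 shear: z ← z + 1·x: (1, 2, 7) → (1, 2, 8)
T4 reflect across z = 0: (1, 2, 8) → (1, 2, -8)
T5 rotate right-handed about the x-axis with cos θ = -7/25, sin θ = 24/25: (1, 2, -8) → (1, 178/25, 104/25)

T(p) = (1, 178/25, 104/25)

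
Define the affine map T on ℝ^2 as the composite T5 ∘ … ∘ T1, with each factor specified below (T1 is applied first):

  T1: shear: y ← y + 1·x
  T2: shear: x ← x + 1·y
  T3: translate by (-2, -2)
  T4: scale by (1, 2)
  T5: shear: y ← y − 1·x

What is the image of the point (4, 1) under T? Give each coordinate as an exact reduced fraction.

T(p) = (7, -1)

T1 shear: y ← y + 1·x: (4, 1) → (4, 5)
T2 shear: x ← x + 1·y: (4, 5) → (9, 5)
T3 translate by (-2, -2): (9, 5) → (7, 3)
T4 scale by (1, 2): (7, 3) → (7, 6)
T5 shear: y ← y − 1·x: (7, 6) → (7, -1)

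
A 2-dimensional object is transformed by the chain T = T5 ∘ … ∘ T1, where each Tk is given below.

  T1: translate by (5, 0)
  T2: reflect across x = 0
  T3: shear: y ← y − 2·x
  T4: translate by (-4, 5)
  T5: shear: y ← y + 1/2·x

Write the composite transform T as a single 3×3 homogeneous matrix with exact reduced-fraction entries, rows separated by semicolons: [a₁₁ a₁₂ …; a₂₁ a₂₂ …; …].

T1 = [1 0 5; 0 1 0; 0 0 1]
T2·T1 = [-1 0 -5; 0 1 0; 0 0 1]
T3·…·T1 = [-1 0 -5; 2 1 10; 0 0 1]
T4·…·T1 = [-1 0 -9; 2 1 15; 0 0 1]
T5·…·T1 = [-1 0 -9; 3/2 1 21/2; 0 0 1]

T = [-1 0 -9; 3/2 1 21/2; 0 0 1]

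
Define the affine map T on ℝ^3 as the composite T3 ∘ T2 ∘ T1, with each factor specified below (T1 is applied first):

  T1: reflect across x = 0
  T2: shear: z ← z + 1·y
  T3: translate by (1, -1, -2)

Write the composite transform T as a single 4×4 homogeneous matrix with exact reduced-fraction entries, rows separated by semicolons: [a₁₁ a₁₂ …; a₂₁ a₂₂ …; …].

T = [-1 0 0 1; 0 1 0 -1; 0 1 1 -2; 0 0 0 1]

T1 = [-1 0 0 0; 0 1 0 0; 0 0 1 0; 0 0 0 1]
T2·T1 = [-1 0 0 0; 0 1 0 0; 0 1 1 0; 0 0 0 1]
T3·…·T1 = [-1 0 0 1; 0 1 0 -1; 0 1 1 -2; 0 0 0 1]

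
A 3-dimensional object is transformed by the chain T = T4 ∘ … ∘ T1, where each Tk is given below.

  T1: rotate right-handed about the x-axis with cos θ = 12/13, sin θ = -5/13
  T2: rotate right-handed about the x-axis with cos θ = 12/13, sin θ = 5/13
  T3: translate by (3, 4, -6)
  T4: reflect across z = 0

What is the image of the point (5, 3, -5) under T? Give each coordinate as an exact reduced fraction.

T(p) = (8, 7, 11)

T1 rotate right-handed about the x-axis with cos θ = 12/13, sin θ = -5/13: (5, 3, -5) → (5, 11/13, -75/13)
T2 rotate right-handed about the x-axis with cos θ = 12/13, sin θ = 5/13: (5, 11/13, -75/13) → (5, 3, -5)
T3 translate by (3, 4, -6): (5, 3, -5) → (8, 7, -11)
T4 reflect across z = 0: (8, 7, -11) → (8, 7, 11)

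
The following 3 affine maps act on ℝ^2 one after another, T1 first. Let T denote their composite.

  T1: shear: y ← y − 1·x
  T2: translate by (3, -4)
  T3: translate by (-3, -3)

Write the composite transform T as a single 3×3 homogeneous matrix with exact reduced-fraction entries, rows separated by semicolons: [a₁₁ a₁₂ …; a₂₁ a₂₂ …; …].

T = [1 0 0; -1 1 -7; 0 0 1]

T1 = [1 0 0; -1 1 0; 0 0 1]
T2·T1 = [1 0 3; -1 1 -4; 0 0 1]
T3·…·T1 = [1 0 0; -1 1 -7; 0 0 1]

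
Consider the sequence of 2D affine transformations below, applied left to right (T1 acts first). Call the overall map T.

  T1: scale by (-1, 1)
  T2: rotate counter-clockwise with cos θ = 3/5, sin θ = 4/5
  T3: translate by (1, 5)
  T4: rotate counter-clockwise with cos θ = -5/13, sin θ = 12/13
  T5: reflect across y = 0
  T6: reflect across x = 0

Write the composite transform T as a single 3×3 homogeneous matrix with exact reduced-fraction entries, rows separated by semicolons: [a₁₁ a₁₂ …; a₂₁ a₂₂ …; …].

T1 = [-1 0 0; 0 1 0; 0 0 1]
T2·T1 = [-3/5 -4/5 0; -4/5 3/5 0; 0 0 1]
T3·…·T1 = [-3/5 -4/5 1; -4/5 3/5 5; 0 0 1]
T4·…·T1 = [63/65 -16/65 -5; -16/65 -63/65 -1; 0 0 1]
T5·…·T1 = [63/65 -16/65 -5; 16/65 63/65 1; 0 0 1]
T6·…·T1 = [-63/65 16/65 5; 16/65 63/65 1; 0 0 1]

T = [-63/65 16/65 5; 16/65 63/65 1; 0 0 1]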